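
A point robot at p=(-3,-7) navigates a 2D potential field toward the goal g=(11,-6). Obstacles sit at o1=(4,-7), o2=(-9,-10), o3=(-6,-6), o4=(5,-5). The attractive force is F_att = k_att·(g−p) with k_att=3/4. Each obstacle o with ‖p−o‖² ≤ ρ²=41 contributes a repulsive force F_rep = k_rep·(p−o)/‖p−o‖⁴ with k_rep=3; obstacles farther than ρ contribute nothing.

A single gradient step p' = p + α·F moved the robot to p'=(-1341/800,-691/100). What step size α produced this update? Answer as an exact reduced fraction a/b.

α = 1/8

F_att = 3/4·(g−p) = 3/4·(14,1) = (10.5000,0.7500)
o1: d²=49 > ρ²=41 → inactive
o2: d²=45 > ρ²=41 → inactive
o3: d²=10 ≤ ρ²=41; F_rep = 3·(3,-1)/10² = (0.0900,-0.0300)
o4: d²=68 > ρ²=41 → inactive
F = F_att + ΣF_rep = (10.5900,0.7200)
Δp = p'−p = (1.3237,0.0900); α = Δx/Fx = (1059/800) / (1059/100) = 1/8
check: Δy/Fy = (9/100) / (18/25) = 1/8 ✓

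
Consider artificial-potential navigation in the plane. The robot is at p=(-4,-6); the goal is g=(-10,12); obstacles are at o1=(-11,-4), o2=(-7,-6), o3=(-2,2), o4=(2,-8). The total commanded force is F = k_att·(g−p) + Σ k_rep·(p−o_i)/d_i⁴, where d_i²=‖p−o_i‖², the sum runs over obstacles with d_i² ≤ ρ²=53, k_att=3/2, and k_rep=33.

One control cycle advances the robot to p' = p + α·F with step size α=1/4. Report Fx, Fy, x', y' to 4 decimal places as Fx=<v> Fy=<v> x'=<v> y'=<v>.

F_att = 3/2·(g−p) = 3/2·(-6,18) = (-9.0000,27.0000)
o1: d²=53 ≤ ρ²=53; F_rep = 33·(7,-2)/53² = (0.0822,-0.0235)
o2: d²=9 ≤ ρ²=53; F_rep = 33·(3,0)/9² = (1.2222,0.0000)
o3: d²=68 > ρ²=53 → inactive
o4: d²=40 ≤ ρ²=53; F_rep = 33·(-6,2)/40² = (-0.1237,0.0413)
F = F_att + ΣF_rep = (-7.8193,27.0178)
p' = p + 1/4·F = (-5.9548,0.7544)

Fx=-7.8193 Fy=27.0178 x'=-5.9548 y'=0.7544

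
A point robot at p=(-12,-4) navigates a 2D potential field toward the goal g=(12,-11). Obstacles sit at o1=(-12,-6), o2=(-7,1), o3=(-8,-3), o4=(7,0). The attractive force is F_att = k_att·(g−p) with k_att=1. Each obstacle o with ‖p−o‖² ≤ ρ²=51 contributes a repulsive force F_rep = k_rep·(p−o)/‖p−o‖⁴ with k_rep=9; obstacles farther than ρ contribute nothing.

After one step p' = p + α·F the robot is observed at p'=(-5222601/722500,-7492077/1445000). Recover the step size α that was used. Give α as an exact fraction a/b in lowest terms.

F_att = 1·(g−p) = 1·(24,-7) = (24.0000,-7.0000)
o1: d²=4 ≤ ρ²=51; F_rep = 9·(0,2)/4² = (0.0000,1.1250)
o2: d²=50 ≤ ρ²=51; F_rep = 9·(-5,-5)/50² = (-0.0180,-0.0180)
o3: d²=17 ≤ ρ²=51; F_rep = 9·(-4,-1)/17² = (-0.1246,-0.0311)
o4: d²=377 > ρ²=51 → inactive
F = F_att + ΣF_rep = (23.8574,-5.9241)
Δp = p'−p = (4.7715,-1.1848); α = Δx/Fx = (3447399/722500) / (3447399/144500) = 1/5
check: Δy/Fy = (-1712077/1445000) / (-1712077/289000) = 1/5 ✓

α = 1/5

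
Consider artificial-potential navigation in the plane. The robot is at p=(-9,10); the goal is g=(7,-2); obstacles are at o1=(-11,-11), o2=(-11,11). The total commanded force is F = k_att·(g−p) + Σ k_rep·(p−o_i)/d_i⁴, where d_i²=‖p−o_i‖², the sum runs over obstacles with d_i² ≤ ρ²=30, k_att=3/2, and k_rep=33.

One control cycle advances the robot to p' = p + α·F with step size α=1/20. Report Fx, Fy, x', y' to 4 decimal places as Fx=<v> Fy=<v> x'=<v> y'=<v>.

Fx=26.6400 Fy=-19.3200 x'=-7.6680 y'=9.0340

F_att = 3/2·(g−p) = 3/2·(16,-12) = (24.0000,-18.0000)
o1: d²=445 > ρ²=30 → inactive
o2: d²=5 ≤ ρ²=30; F_rep = 33·(2,-1)/5² = (2.6400,-1.3200)
F = F_att + ΣF_rep = (26.6400,-19.3200)
p' = p + 1/20·F = (-7.6680,9.0340)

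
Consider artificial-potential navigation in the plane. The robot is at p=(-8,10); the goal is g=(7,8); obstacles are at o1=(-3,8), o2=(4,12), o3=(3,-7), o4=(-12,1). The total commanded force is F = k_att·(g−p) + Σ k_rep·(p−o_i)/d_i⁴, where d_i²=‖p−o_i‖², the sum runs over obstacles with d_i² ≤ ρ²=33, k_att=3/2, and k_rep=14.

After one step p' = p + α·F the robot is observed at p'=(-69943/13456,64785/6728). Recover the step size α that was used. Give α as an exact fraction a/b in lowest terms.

α = 1/8

F_att = 3/2·(g−p) = 3/2·(15,-2) = (22.5000,-3.0000)
o1: d²=29 ≤ ρ²=33; F_rep = 14·(-5,2)/29² = (-0.0832,0.0333)
o2: d²=148 > ρ²=33 → inactive
o3: d²=410 > ρ²=33 → inactive
o4: d²=97 > ρ²=33 → inactive
F = F_att + ΣF_rep = (22.4168,-2.9667)
Δp = p'−p = (2.8021,-0.3708); α = Δx/Fx = (37705/13456) / (37705/1682) = 1/8
check: Δy/Fy = (-2495/6728) / (-2495/841) = 1/8 ✓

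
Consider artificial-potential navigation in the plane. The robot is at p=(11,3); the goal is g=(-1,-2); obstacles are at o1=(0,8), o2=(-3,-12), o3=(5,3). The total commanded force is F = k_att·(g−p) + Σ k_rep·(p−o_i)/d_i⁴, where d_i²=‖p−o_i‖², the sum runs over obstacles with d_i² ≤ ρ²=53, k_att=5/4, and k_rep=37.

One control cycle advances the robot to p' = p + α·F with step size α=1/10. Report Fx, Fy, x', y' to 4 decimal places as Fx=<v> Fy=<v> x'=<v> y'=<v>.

F_att = 5/4·(g−p) = 5/4·(-12,-5) = (-15.0000,-6.2500)
o1: d²=146 > ρ²=53 → inactive
o2: d²=421 > ρ²=53 → inactive
o3: d²=36 ≤ ρ²=53; F_rep = 37·(6,0)/36² = (0.1713,0.0000)
F = F_att + ΣF_rep = (-14.8287,-6.2500)
p' = p + 1/10·F = (9.5171,2.3750)

Fx=-14.8287 Fy=-6.2500 x'=9.5171 y'=2.3750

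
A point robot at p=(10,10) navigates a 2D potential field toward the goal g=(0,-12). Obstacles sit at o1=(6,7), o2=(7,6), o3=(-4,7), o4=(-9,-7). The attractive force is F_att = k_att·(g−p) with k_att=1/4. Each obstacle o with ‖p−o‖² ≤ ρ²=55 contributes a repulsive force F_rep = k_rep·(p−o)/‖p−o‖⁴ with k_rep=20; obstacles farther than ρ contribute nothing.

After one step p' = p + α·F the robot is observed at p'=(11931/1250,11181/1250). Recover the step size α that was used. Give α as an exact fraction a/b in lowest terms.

α = 1/5

F_att = 1/4·(g−p) = 1/4·(-10,-22) = (-2.5000,-5.5000)
o1: d²=25 ≤ ρ²=55; F_rep = 20·(4,3)/25² = (0.1280,0.0960)
o2: d²=25 ≤ ρ²=55; F_rep = 20·(3,4)/25² = (0.0960,0.1280)
o3: d²=205 > ρ²=55 → inactive
o4: d²=650 > ρ²=55 → inactive
F = F_att + ΣF_rep = (-2.2760,-5.2760)
Δp = p'−p = (-0.4552,-1.0552); α = Δx/Fx = (-569/1250) / (-569/250) = 1/5
check: Δy/Fy = (-1319/1250) / (-1319/250) = 1/5 ✓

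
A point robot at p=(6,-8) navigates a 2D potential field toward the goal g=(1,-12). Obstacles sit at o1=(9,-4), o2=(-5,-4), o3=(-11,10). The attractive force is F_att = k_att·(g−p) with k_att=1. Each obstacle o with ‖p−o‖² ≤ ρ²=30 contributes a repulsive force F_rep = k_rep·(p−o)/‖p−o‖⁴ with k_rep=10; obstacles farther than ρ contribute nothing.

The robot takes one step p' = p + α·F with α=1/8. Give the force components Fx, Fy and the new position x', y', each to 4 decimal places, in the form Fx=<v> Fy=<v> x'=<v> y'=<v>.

F_att = 1·(g−p) = 1·(-5,-4) = (-5.0000,-4.0000)
o1: d²=25 ≤ ρ²=30; F_rep = 10·(-3,-4)/25² = (-0.0480,-0.0640)
o2: d²=137 > ρ²=30 → inactive
o3: d²=613 > ρ²=30 → inactive
F = F_att + ΣF_rep = (-5.0480,-4.0640)
p' = p + 1/8·F = (5.3690,-8.5080)

Fx=-5.0480 Fy=-4.0640 x'=5.3690 y'=-8.5080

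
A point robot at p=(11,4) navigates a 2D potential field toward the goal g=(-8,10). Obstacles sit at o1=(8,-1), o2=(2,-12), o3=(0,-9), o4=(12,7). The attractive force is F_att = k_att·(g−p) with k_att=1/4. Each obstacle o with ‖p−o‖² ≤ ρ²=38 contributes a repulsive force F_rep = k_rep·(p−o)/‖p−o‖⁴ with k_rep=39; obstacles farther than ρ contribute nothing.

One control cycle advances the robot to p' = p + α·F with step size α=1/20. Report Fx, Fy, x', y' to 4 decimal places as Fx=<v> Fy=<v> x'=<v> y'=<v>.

Fx=-5.0388 Fy=0.4987 x'=10.7481 y'=4.0249

F_att = 1/4·(g−p) = 1/4·(-19,6) = (-4.7500,1.5000)
o1: d²=34 ≤ ρ²=38; F_rep = 39·(3,5)/34² = (0.1012,0.1687)
o2: d²=337 > ρ²=38 → inactive
o3: d²=290 > ρ²=38 → inactive
o4: d²=10 ≤ ρ²=38; F_rep = 39·(-1,-3)/10² = (-0.3900,-1.1700)
F = F_att + ΣF_rep = (-5.0388,0.4987)
p' = p + 1/20·F = (10.7481,4.0249)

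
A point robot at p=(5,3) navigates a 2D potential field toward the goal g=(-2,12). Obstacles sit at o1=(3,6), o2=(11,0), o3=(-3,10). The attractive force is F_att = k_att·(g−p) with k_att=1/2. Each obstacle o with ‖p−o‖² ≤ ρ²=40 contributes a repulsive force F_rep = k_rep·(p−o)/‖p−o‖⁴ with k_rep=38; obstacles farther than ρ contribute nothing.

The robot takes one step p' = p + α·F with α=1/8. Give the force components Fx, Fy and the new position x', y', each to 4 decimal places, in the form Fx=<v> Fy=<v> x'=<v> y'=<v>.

F_att = 1/2·(g−p) = 1/2·(-7,9) = (-3.5000,4.5000)
o1: d²=13 ≤ ρ²=40; F_rep = 38·(2,-3)/13² = (0.4497,-0.6746)
o2: d²=45 > ρ²=40 → inactive
o3: d²=113 > ρ²=40 → inactive
F = F_att + ΣF_rep = (-3.0503,3.8254)
p' = p + 1/8·F = (4.6187,3.4782)

Fx=-3.0503 Fy=3.8254 x'=4.6187 y'=3.4782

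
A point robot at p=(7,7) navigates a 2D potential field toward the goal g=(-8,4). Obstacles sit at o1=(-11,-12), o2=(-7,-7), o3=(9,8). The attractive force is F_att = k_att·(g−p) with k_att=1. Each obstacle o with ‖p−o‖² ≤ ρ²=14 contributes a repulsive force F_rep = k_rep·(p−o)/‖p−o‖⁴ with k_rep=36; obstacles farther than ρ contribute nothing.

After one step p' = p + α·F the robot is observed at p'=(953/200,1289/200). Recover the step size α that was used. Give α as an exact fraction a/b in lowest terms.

F_att = 1·(g−p) = 1·(-15,-3) = (-15.0000,-3.0000)
o1: d²=685 > ρ²=14 → inactive
o2: d²=392 > ρ²=14 → inactive
o3: d²=5 ≤ ρ²=14; F_rep = 36·(-2,-1)/5² = (-2.8800,-1.4400)
F = F_att + ΣF_rep = (-17.8800,-4.4400)
Δp = p'−p = (-2.2350,-0.5550); α = Δx/Fx = (-447/200) / (-447/25) = 1/8
check: Δy/Fy = (-111/200) / (-111/25) = 1/8 ✓

α = 1/8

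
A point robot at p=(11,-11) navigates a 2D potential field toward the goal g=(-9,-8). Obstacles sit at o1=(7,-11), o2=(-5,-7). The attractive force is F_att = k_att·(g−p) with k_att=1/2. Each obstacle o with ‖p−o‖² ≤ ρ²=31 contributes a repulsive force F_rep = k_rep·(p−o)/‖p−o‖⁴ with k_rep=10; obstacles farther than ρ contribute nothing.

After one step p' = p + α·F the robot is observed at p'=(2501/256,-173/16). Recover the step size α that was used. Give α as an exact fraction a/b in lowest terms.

α = 1/8

F_att = 1/2·(g−p) = 1/2·(-20,3) = (-10.0000,1.5000)
o1: d²=16 ≤ ρ²=31; F_rep = 10·(4,0)/16² = (0.1562,0.0000)
o2: d²=272 > ρ²=31 → inactive
F = F_att + ΣF_rep = (-9.8438,1.5000)
Δp = p'−p = (-1.2305,0.1875); α = Δx/Fx = (-315/256) / (-315/32) = 1/8
check: Δy/Fy = (3/16) / (3/2) = 1/8 ✓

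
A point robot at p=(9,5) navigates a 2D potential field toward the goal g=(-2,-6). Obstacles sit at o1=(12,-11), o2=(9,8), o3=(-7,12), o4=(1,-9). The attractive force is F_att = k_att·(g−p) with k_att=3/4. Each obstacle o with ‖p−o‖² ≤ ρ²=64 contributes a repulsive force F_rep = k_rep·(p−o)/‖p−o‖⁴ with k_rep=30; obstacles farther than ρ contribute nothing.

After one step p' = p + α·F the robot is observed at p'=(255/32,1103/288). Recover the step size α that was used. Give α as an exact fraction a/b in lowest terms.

α = 1/8

F_att = 3/4·(g−p) = 3/4·(-11,-11) = (-8.2500,-8.2500)
o1: d²=265 > ρ²=64 → inactive
o2: d²=9 ≤ ρ²=64; F_rep = 30·(0,-3)/9² = (0.0000,-1.1111)
o3: d²=305 > ρ²=64 → inactive
o4: d²=260 > ρ²=64 → inactive
F = F_att + ΣF_rep = (-8.2500,-9.3611)
Δp = p'−p = (-1.0312,-1.1701); α = Δx/Fx = (-33/32) / (-33/4) = 1/8
check: Δy/Fy = (-337/288) / (-337/36) = 1/8 ✓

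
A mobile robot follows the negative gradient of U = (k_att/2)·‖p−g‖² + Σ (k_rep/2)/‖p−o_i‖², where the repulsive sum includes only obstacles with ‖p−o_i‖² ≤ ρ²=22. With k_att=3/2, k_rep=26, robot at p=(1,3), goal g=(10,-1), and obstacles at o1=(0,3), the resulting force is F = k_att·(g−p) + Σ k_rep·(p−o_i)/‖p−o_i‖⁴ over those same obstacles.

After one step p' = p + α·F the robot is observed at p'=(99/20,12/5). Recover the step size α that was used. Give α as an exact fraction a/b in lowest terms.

α = 1/10

F_att = 3/2·(g−p) = 3/2·(9,-4) = (13.5000,-6.0000)
o1: d²=1 ≤ ρ²=22; F_rep = 26·(1,0)/1² = (26.0000,0.0000)
F = F_att + ΣF_rep = (39.5000,-6.0000)
Δp = p'−p = (3.9500,-0.6000); α = Δx/Fx = (79/20) / (79/2) = 1/10
check: Δy/Fy = (-3/5) / (-6) = 1/10 ✓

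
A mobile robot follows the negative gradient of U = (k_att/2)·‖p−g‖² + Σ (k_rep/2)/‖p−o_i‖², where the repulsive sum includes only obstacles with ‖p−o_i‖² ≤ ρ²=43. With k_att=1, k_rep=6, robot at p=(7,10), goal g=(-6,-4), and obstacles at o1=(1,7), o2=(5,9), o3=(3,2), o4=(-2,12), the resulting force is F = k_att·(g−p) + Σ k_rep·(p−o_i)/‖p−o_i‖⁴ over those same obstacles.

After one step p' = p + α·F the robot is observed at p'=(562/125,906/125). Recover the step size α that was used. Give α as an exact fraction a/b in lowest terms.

F_att = 1·(g−p) = 1·(-13,-14) = (-13.0000,-14.0000)
o1: d²=45 > ρ²=43 → inactive
o2: d²=5 ≤ ρ²=43; F_rep = 6·(2,1)/5² = (0.4800,0.2400)
o3: d²=80 > ρ²=43 → inactive
o4: d²=85 > ρ²=43 → inactive
F = F_att + ΣF_rep = (-12.5200,-13.7600)
Δp = p'−p = (-2.5040,-2.7520); α = Δx/Fx = (-313/125) / (-313/25) = 1/5
check: Δy/Fy = (-344/125) / (-344/25) = 1/5 ✓

α = 1/5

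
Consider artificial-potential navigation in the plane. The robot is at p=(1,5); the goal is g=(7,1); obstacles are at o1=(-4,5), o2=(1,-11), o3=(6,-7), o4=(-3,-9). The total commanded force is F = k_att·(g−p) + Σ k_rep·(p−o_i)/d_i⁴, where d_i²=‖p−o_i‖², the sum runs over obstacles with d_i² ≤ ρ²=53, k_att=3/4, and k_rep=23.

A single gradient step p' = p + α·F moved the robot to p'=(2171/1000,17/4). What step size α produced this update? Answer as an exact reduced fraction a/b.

F_att = 3/4·(g−p) = 3/4·(6,-4) = (4.5000,-3.0000)
o1: d²=25 ≤ ρ²=53; F_rep = 23·(5,0)/25² = (0.1840,0.0000)
o2: d²=256 > ρ²=53 → inactive
o3: d²=169 > ρ²=53 → inactive
o4: d²=212 > ρ²=53 → inactive
F = F_att + ΣF_rep = (4.6840,-3.0000)
Δp = p'−p = (1.1710,-0.7500); α = Δx/Fx = (1171/1000) / (1171/250) = 1/4
check: Δy/Fy = (-3/4) / (-3) = 1/4 ✓

α = 1/4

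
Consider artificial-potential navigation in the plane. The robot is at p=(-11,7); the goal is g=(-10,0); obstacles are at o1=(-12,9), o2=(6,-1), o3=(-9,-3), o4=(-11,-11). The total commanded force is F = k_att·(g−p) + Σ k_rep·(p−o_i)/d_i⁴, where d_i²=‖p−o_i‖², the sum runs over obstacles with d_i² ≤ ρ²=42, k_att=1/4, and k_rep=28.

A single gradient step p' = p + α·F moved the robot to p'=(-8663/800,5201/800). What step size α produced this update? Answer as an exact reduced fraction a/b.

F_att = 1/4·(g−p) = 1/4·(1,-7) = (0.2500,-1.7500)
o1: d²=5 ≤ ρ²=42; F_rep = 28·(1,-2)/5² = (1.1200,-2.2400)
o2: d²=353 > ρ²=42 → inactive
o3: d²=104 > ρ²=42 → inactive
o4: d²=324 > ρ²=42 → inactive
F = F_att + ΣF_rep = (1.3700,-3.9900)
Δp = p'−p = (0.1713,-0.4988); α = Δx/Fx = (137/800) / (137/100) = 1/8
check: Δy/Fy = (-399/800) / (-399/100) = 1/8 ✓

α = 1/8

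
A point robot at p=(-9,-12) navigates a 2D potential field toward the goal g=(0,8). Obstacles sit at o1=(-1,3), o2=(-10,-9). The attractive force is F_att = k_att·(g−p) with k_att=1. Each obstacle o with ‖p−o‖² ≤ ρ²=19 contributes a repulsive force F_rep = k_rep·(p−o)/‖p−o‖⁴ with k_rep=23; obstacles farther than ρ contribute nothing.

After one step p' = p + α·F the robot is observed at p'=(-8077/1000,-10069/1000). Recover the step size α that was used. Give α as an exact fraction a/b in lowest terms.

F_att = 1·(g−p) = 1·(9,20) = (9.0000,20.0000)
o1: d²=289 > ρ²=19 → inactive
o2: d²=10 ≤ ρ²=19; F_rep = 23·(1,-3)/10² = (0.2300,-0.6900)
F = F_att + ΣF_rep = (9.2300,19.3100)
Δp = p'−p = (0.9230,1.9310); α = Δx/Fx = (923/1000) / (923/100) = 1/10
check: Δy/Fy = (1931/1000) / (1931/100) = 1/10 ✓

α = 1/10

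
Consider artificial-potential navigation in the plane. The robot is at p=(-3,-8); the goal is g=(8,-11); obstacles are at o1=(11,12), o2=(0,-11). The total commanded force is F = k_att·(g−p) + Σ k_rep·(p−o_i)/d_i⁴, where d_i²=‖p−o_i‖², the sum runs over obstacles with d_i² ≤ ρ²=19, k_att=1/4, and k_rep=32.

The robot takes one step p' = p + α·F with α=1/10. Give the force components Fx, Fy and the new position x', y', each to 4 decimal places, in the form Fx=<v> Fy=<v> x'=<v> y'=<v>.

Fx=2.4537 Fy=-0.4537 x'=-2.7546 y'=-8.0454

F_att = 1/4·(g−p) = 1/4·(11,-3) = (2.7500,-0.7500)
o1: d²=596 > ρ²=19 → inactive
o2: d²=18 ≤ ρ²=19; F_rep = 32·(-3,3)/18² = (-0.2963,0.2963)
F = F_att + ΣF_rep = (2.4537,-0.4537)
p' = p + 1/10·F = (-2.7546,-8.0454)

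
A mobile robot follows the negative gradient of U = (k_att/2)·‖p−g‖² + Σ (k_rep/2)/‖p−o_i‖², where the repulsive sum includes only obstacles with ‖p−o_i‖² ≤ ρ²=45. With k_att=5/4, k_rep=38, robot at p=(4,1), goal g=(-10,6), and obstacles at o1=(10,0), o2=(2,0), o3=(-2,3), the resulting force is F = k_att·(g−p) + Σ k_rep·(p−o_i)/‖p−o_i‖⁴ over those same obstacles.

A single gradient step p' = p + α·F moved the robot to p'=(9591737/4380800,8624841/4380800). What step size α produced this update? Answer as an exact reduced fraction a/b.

F_att = 5/4·(g−p) = 5/4·(-14,5) = (-17.5000,6.2500)
o1: d²=37 ≤ ρ²=45; F_rep = 38·(-6,1)/37² = (-0.1665,0.0278)
o2: d²=5 ≤ ρ²=45; F_rep = 38·(2,1)/5² = (3.0400,1.5200)
o3: d²=40 ≤ ρ²=45; F_rep = 38·(6,-2)/40² = (0.1425,-0.0475)
F = F_att + ΣF_rep = (-14.4840,7.7503)
Δp = p'−p = (-1.8105,0.9688); α = Δx/Fx = (-7931463/4380800) / (-7931463/547600) = 1/8
check: Δy/Fy = (4244041/4380800) / (4244041/547600) = 1/8 ✓

α = 1/8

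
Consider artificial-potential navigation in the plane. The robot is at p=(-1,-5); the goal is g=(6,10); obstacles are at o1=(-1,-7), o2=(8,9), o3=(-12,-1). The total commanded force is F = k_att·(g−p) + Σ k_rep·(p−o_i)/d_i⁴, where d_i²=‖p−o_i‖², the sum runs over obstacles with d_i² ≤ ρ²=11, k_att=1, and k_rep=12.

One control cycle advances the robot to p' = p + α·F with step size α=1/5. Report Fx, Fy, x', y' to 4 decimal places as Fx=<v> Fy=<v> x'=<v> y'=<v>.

F_att = 1·(g−p) = 1·(7,15) = (7.0000,15.0000)
o1: d²=4 ≤ ρ²=11; F_rep = 12·(0,2)/4² = (0.0000,1.5000)
o2: d²=277 > ρ²=11 → inactive
o3: d²=137 > ρ²=11 → inactive
F = F_att + ΣF_rep = (7.0000,16.5000)
p' = p + 1/5·F = (0.4000,-1.7000)

Fx=7.0000 Fy=16.5000 x'=0.4000 y'=-1.7000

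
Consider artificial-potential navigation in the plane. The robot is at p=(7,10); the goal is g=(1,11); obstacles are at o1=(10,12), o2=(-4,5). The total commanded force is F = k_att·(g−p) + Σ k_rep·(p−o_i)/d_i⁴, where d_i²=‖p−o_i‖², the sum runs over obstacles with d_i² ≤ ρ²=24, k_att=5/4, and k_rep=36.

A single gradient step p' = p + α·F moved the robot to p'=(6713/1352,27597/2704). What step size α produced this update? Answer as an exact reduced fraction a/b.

F_att = 5/4·(g−p) = 5/4·(-6,1) = (-7.5000,1.2500)
o1: d²=13 ≤ ρ²=24; F_rep = 36·(-3,-2)/13² = (-0.6391,-0.4260)
o2: d²=146 > ρ²=24 → inactive
F = F_att + ΣF_rep = (-8.1391,0.8240)
Δp = p'−p = (-2.0348,0.2060); α = Δx/Fx = (-2751/1352) / (-2751/338) = 1/4
check: Δy/Fy = (557/2704) / (557/676) = 1/4 ✓

α = 1/4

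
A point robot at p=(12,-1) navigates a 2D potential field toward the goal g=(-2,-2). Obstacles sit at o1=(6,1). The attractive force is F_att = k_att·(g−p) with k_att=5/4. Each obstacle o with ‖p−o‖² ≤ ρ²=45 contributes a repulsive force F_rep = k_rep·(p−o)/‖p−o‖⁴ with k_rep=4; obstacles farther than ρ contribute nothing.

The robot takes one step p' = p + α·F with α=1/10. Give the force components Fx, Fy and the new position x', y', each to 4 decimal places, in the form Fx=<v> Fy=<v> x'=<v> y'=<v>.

F_att = 5/4·(g−p) = 5/4·(-14,-1) = (-17.5000,-1.2500)
o1: d²=40 ≤ ρ²=45; F_rep = 4·(6,-2)/40² = (0.0150,-0.0050)
F = F_att + ΣF_rep = (-17.4850,-1.2550)
p' = p + 1/10·F = (10.2515,-1.1255)

Fx=-17.4850 Fy=-1.2550 x'=10.2515 y'=-1.1255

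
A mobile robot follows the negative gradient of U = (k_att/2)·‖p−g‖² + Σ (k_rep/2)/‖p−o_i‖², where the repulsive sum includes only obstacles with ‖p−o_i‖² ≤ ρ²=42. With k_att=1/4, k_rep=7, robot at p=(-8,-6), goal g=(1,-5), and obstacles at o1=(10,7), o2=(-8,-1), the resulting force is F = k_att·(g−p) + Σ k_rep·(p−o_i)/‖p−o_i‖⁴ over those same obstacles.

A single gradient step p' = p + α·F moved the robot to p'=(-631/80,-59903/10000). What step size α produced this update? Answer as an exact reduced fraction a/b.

α = 1/20

F_att = 1/4·(g−p) = 1/4·(9,1) = (2.2500,0.2500)
o1: d²=493 > ρ²=42 → inactive
o2: d²=25 ≤ ρ²=42; F_rep = 7·(0,-5)/25² = (0.0000,-0.0560)
F = F_att + ΣF_rep = (2.2500,0.1940)
Δp = p'−p = (0.1125,0.0097); α = Δx/Fx = (9/80) / (9/4) = 1/20
check: Δy/Fy = (97/10000) / (97/500) = 1/20 ✓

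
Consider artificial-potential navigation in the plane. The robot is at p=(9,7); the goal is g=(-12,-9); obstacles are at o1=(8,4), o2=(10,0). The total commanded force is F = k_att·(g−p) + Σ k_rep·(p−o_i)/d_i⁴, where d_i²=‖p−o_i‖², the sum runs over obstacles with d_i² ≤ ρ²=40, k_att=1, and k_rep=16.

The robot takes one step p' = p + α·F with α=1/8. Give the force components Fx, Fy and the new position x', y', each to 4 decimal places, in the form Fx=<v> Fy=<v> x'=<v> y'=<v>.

Fx=-20.8400 Fy=-15.5200 x'=6.3950 y'=5.0600

F_att = 1·(g−p) = 1·(-21,-16) = (-21.0000,-16.0000)
o1: d²=10 ≤ ρ²=40; F_rep = 16·(1,3)/10² = (0.1600,0.4800)
o2: d²=50 > ρ²=40 → inactive
F = F_att + ΣF_rep = (-20.8400,-15.5200)
p' = p + 1/8·F = (6.3950,5.0600)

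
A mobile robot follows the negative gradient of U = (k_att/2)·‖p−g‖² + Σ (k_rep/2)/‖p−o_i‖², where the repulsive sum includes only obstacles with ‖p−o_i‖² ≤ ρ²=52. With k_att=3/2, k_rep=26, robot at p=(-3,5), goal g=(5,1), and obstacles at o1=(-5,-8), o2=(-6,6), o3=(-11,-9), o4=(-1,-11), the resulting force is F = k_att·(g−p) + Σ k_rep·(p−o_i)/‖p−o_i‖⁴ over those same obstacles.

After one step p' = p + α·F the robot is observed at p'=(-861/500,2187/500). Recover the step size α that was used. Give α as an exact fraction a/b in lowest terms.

F_att = 3/2·(g−p) = 3/2·(8,-4) = (12.0000,-6.0000)
o1: d²=173 > ρ²=52 → inactive
o2: d²=10 ≤ ρ²=52; F_rep = 26·(3,-1)/10² = (0.7800,-0.2600)
o3: d²=260 > ρ²=52 → inactive
o4: d²=260 > ρ²=52 → inactive
F = F_att + ΣF_rep = (12.7800,-6.2600)
Δp = p'−p = (1.2780,-0.6260); α = Δx/Fx = (639/500) / (639/50) = 1/10
check: Δy/Fy = (-313/500) / (-313/50) = 1/10 ✓

α = 1/10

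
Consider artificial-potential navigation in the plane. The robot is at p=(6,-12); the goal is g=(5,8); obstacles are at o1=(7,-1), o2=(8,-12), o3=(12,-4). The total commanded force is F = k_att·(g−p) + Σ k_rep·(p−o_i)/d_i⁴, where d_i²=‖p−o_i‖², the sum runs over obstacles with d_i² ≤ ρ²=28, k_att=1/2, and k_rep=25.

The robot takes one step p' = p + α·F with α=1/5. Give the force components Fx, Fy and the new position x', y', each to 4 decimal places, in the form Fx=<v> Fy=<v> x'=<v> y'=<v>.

Fx=-3.6250 Fy=10.0000 x'=5.2750 y'=-10.0000

F_att = 1/2·(g−p) = 1/2·(-1,20) = (-0.5000,10.0000)
o1: d²=122 > ρ²=28 → inactive
o2: d²=4 ≤ ρ²=28; F_rep = 25·(-2,0)/4² = (-3.1250,0.0000)
o3: d²=100 > ρ²=28 → inactive
F = F_att + ΣF_rep = (-3.6250,10.0000)
p' = p + 1/5·F = (5.2750,-10.0000)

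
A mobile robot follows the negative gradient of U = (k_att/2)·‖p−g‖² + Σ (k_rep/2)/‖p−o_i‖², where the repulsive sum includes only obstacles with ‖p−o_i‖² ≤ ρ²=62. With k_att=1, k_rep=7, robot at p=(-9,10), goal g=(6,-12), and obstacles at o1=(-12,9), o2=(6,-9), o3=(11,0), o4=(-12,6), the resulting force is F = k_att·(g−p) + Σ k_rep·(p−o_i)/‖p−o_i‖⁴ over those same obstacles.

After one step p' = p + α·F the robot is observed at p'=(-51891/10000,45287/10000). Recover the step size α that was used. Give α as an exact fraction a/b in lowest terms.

α = 1/4

F_att = 1·(g−p) = 1·(15,-22) = (15.0000,-22.0000)
o1: d²=10 ≤ ρ²=62; F_rep = 7·(3,1)/10² = (0.2100,0.0700)
o2: d²=586 > ρ²=62 → inactive
o3: d²=500 > ρ²=62 → inactive
o4: d²=25 ≤ ρ²=62; F_rep = 7·(3,4)/25² = (0.0336,0.0448)
F = F_att + ΣF_rep = (15.2436,-21.8852)
Δp = p'−p = (3.8109,-5.4713); α = Δx/Fx = (38109/10000) / (38109/2500) = 1/4
check: Δy/Fy = (-54713/10000) / (-54713/2500) = 1/4 ✓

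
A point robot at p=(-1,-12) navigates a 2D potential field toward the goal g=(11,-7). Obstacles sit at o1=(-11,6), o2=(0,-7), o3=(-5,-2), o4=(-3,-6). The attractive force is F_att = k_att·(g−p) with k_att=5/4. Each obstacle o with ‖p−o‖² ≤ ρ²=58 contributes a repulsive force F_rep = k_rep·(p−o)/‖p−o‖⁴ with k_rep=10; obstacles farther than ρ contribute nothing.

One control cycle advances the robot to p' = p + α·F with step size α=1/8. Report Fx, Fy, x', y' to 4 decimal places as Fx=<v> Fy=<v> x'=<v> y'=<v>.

F_att = 5/4·(g−p) = 5/4·(12,5) = (15.0000,6.2500)
o1: d²=424 > ρ²=58 → inactive
o2: d²=26 ≤ ρ²=58; F_rep = 10·(-1,-5)/26² = (-0.0148,-0.0740)
o3: d²=116 > ρ²=58 → inactive
o4: d²=40 ≤ ρ²=58; F_rep = 10·(2,-6)/40² = (0.0125,-0.0375)
F = F_att + ΣF_rep = (14.9977,6.1385)
p' = p + 1/8·F = (0.8747,-11.2327)

Fx=14.9977 Fy=6.1385 x'=0.8747 y'=-11.2327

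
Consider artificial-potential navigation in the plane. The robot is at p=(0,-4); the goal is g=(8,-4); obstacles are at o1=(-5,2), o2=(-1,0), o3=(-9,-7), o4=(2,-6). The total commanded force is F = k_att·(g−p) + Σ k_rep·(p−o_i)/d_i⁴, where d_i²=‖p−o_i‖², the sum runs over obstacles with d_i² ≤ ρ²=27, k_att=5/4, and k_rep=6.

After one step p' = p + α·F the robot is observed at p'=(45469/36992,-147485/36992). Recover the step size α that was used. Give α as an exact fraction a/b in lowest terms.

α = 1/8

F_att = 5/4·(g−p) = 5/4·(8,0) = (10.0000,0.0000)
o1: d²=61 > ρ²=27 → inactive
o2: d²=17 ≤ ρ²=27; F_rep = 6·(1,-4)/17² = (0.0208,-0.0830)
o3: d²=90 > ρ²=27 → inactive
o4: d²=8 ≤ ρ²=27; F_rep = 6·(-2,2)/8² = (-0.1875,0.1875)
F = F_att + ΣF_rep = (9.8333,0.1045)
Δp = p'−p = (1.2292,0.0131); α = Δx/Fx = (45469/36992) / (45469/4624) = 1/8
check: Δy/Fy = (483/36992) / (483/4624) = 1/8 ✓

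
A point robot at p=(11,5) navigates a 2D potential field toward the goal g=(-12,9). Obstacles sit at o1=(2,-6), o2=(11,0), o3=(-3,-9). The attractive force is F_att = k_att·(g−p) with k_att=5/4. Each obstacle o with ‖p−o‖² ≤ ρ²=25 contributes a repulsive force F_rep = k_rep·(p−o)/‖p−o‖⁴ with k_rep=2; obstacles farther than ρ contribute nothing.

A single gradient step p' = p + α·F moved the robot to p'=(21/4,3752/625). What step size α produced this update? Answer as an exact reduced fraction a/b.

F_att = 5/4·(g−p) = 5/4·(-23,4) = (-28.7500,5.0000)
o1: d²=202 > ρ²=25 → inactive
o2: d²=25 ≤ ρ²=25; F_rep = 2·(0,5)/25² = (0.0000,0.0160)
o3: d²=392 > ρ²=25 → inactive
F = F_att + ΣF_rep = (-28.7500,5.0160)
Δp = p'−p = (-5.7500,1.0032); α = Δx/Fx = (-23/4) / (-115/4) = 1/5
check: Δy/Fy = (627/625) / (627/125) = 1/5 ✓

α = 1/5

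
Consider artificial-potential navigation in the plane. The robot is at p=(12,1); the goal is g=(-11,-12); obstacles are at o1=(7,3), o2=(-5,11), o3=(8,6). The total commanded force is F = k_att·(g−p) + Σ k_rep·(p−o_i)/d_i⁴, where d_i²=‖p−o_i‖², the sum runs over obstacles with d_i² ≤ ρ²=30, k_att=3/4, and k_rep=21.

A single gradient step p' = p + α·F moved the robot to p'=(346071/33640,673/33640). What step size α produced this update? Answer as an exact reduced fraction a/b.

F_att = 3/4·(g−p) = 3/4·(-23,-13) = (-17.2500,-9.7500)
o1: d²=29 ≤ ρ²=30; F_rep = 21·(5,-2)/29² = (0.1249,-0.0499)
o2: d²=389 > ρ²=30 → inactive
o3: d²=41 > ρ²=30 → inactive
F = F_att + ΣF_rep = (-17.1251,-9.7999)
Δp = p'−p = (-1.7125,-0.9800); α = Δx/Fx = (-57609/33640) / (-57609/3364) = 1/10
check: Δy/Fy = (-32967/33640) / (-32967/3364) = 1/10 ✓

α = 1/10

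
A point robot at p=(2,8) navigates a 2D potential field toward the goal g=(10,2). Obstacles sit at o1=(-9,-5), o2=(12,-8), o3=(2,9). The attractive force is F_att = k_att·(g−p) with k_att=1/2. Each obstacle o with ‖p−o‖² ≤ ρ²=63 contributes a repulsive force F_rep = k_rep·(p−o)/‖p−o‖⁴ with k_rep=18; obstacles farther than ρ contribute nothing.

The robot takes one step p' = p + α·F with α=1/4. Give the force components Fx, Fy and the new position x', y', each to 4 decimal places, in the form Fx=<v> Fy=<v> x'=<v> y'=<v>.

Fx=4.0000 Fy=-21.0000 x'=3.0000 y'=2.7500

F_att = 1/2·(g−p) = 1/2·(8,-6) = (4.0000,-3.0000)
o1: d²=290 > ρ²=63 → inactive
o2: d²=356 > ρ²=63 → inactive
o3: d²=1 ≤ ρ²=63; F_rep = 18·(0,-1)/1² = (0.0000,-18.0000)
F = F_att + ΣF_rep = (4.0000,-21.0000)
p' = p + 1/4·F = (3.0000,2.7500)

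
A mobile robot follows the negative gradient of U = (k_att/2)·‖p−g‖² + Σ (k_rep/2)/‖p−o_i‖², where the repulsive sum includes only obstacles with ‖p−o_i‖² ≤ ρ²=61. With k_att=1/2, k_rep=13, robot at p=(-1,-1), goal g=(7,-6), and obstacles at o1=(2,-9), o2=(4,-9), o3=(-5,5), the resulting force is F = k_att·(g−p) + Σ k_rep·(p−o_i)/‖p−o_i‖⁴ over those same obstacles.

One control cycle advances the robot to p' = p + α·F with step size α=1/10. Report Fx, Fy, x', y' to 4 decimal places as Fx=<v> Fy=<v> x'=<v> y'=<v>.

F_att = 1/2·(g−p) = 1/2·(8,-5) = (4.0000,-2.5000)
o1: d²=73 > ρ²=61 → inactive
o2: d²=89 > ρ²=61 → inactive
o3: d²=52 ≤ ρ²=61; F_rep = 13·(4,-6)/52² = (0.0192,-0.0288)
F = F_att + ΣF_rep = (4.0192,-2.5288)
p' = p + 1/10·F = (-0.5981,-1.2529)

Fx=4.0192 Fy=-2.5288 x'=-0.5981 y'=-1.2529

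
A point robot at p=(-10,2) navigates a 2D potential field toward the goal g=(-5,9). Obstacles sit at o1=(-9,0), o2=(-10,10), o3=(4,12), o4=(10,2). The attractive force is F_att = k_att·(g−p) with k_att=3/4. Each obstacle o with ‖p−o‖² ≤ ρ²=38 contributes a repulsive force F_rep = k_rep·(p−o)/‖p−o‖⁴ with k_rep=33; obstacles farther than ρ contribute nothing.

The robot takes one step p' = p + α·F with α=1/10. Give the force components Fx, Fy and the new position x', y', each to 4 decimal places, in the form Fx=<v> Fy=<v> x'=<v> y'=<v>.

F_att = 3/4·(g−p) = 3/4·(5,7) = (3.7500,5.2500)
o1: d²=5 ≤ ρ²=38; F_rep = 33·(-1,2)/5² = (-1.3200,2.6400)
o2: d²=64 > ρ²=38 → inactive
o3: d²=296 > ρ²=38 → inactive
o4: d²=400 > ρ²=38 → inactive
F = F_att + ΣF_rep = (2.4300,7.8900)
p' = p + 1/10·F = (-9.7570,2.7890)

Fx=2.4300 Fy=7.8900 x'=-9.7570 y'=2.7890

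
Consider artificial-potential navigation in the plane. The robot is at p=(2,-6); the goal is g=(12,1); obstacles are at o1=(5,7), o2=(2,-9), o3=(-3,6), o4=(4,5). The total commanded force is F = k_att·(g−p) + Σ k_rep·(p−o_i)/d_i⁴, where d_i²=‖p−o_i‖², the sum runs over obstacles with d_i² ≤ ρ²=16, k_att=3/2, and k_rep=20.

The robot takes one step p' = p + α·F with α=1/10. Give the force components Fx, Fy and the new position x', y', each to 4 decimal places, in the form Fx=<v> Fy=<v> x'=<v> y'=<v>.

F_att = 3/2·(g−p) = 3/2·(10,7) = (15.0000,10.5000)
o1: d²=178 > ρ²=16 → inactive
o2: d²=9 ≤ ρ²=16; F_rep = 20·(0,3)/9² = (0.0000,0.7407)
o3: d²=169 > ρ²=16 → inactive
o4: d²=125 > ρ²=16 → inactive
F = F_att + ΣF_rep = (15.0000,11.2407)
p' = p + 1/10·F = (3.5000,-4.8759)

Fx=15.0000 Fy=11.2407 x'=3.5000 y'=-4.8759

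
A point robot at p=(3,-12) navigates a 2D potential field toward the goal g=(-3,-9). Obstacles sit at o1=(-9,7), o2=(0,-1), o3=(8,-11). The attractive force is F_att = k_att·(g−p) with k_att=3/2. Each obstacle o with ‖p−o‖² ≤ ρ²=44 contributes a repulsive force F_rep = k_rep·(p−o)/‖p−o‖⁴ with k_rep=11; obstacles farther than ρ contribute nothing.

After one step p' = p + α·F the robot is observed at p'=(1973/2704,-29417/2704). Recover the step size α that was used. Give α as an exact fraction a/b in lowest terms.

F_att = 3/2·(g−p) = 3/2·(-6,3) = (-9.0000,4.5000)
o1: d²=505 > ρ²=44 → inactive
o2: d²=130 > ρ²=44 → inactive
o3: d²=26 ≤ ρ²=44; F_rep = 11·(-5,-1)/26² = (-0.0814,-0.0163)
F = F_att + ΣF_rep = (-9.0814,4.4837)
Δp = p'−p = (-2.2703,1.1209); α = Δx/Fx = (-6139/2704) / (-6139/676) = 1/4
check: Δy/Fy = (3031/2704) / (3031/676) = 1/4 ✓

α = 1/4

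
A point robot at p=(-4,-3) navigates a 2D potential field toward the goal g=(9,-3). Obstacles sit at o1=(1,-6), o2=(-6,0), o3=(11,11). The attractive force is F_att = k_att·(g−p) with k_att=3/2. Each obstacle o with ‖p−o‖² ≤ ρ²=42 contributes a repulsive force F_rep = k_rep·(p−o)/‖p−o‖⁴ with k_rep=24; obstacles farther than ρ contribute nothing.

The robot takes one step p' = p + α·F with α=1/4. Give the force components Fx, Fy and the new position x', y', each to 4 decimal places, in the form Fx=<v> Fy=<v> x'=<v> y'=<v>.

F_att = 3/2·(g−p) = 3/2·(13,0) = (19.5000,0.0000)
o1: d²=34 ≤ ρ²=42; F_rep = 24·(-5,3)/34² = (-0.1038,0.0623)
o2: d²=13 ≤ ρ²=42; F_rep = 24·(2,-3)/13² = (0.2840,-0.4260)
o3: d²=421 > ρ²=42 → inactive
F = F_att + ΣF_rep = (19.6802,-0.3638)
p' = p + 1/4·F = (0.9201,-3.0909)

Fx=19.6802 Fy=-0.3638 x'=0.9201 y'=-3.0909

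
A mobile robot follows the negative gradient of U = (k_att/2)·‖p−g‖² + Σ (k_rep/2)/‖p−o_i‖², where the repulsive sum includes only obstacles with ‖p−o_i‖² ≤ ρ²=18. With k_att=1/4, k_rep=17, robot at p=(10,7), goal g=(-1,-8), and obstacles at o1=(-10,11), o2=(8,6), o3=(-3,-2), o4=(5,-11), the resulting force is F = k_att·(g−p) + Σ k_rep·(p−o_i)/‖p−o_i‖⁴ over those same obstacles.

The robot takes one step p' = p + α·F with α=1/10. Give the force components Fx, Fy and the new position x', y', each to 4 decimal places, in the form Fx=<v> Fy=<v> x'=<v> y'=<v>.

Fx=-1.3900 Fy=-3.0700 x'=9.8610 y'=6.6930

F_att = 1/4·(g−p) = 1/4·(-11,-15) = (-2.7500,-3.7500)
o1: d²=416 > ρ²=18 → inactive
o2: d²=5 ≤ ρ²=18; F_rep = 17·(2,1)/5² = (1.3600,0.6800)
o3: d²=250 > ρ²=18 → inactive
o4: d²=349 > ρ²=18 → inactive
F = F_att + ΣF_rep = (-1.3900,-3.0700)
p' = p + 1/10·F = (9.8610,6.6930)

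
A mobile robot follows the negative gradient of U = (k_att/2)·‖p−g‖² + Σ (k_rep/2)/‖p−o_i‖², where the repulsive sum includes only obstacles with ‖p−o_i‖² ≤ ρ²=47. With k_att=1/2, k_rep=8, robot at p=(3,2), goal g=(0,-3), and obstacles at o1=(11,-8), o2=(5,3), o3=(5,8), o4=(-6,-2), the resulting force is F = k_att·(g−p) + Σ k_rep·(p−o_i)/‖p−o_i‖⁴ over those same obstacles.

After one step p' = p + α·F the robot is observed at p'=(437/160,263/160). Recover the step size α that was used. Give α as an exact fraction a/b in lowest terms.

α = 1/8

F_att = 1/2·(g−p) = 1/2·(-3,-5) = (-1.5000,-2.5000)
o1: d²=164 > ρ²=47 → inactive
o2: d²=5 ≤ ρ²=47; F_rep = 8·(-2,-1)/5² = (-0.6400,-0.3200)
o3: d²=40 ≤ ρ²=47; F_rep = 8·(-2,-6)/40² = (-0.0100,-0.0300)
o4: d²=97 > ρ²=47 → inactive
F = F_att + ΣF_rep = (-2.1500,-2.8500)
Δp = p'−p = (-0.2687,-0.3563); α = Δx/Fx = (-43/160) / (-43/20) = 1/8
check: Δy/Fy = (-57/160) / (-57/20) = 1/8 ✓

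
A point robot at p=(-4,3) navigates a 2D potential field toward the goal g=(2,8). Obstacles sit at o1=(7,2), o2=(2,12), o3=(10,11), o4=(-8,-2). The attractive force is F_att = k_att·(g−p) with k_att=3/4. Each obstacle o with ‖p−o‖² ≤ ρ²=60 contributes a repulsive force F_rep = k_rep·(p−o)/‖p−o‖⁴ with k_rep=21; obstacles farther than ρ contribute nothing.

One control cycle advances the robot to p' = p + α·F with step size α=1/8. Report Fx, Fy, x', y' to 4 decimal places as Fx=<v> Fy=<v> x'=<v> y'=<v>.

Fx=4.5500 Fy=3.8125 x'=-3.4313 y'=3.4766

F_att = 3/4·(g−p) = 3/4·(6,5) = (4.5000,3.7500)
o1: d²=122 > ρ²=60 → inactive
o2: d²=117 > ρ²=60 → inactive
o3: d²=260 > ρ²=60 → inactive
o4: d²=41 ≤ ρ²=60; F_rep = 21·(4,5)/41² = (0.0500,0.0625)
F = F_att + ΣF_rep = (4.5500,3.8125)
p' = p + 1/8·F = (-3.4313,3.4766)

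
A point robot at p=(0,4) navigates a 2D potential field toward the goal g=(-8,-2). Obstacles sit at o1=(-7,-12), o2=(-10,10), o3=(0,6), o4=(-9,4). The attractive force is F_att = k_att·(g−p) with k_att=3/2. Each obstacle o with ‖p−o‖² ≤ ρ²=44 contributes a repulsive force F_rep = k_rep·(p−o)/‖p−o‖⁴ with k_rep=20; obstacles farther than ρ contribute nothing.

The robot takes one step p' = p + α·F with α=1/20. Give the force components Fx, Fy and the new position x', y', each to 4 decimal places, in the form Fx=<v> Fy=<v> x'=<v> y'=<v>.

Fx=-12.0000 Fy=-11.5000 x'=-0.6000 y'=3.4250

F_att = 3/2·(g−p) = 3/2·(-8,-6) = (-12.0000,-9.0000)
o1: d²=305 > ρ²=44 → inactive
o2: d²=136 > ρ²=44 → inactive
o3: d²=4 ≤ ρ²=44; F_rep = 20·(0,-2)/4² = (0.0000,-2.5000)
o4: d²=81 > ρ²=44 → inactive
F = F_att + ΣF_rep = (-12.0000,-11.5000)
p' = p + 1/20·F = (-0.6000,3.4250)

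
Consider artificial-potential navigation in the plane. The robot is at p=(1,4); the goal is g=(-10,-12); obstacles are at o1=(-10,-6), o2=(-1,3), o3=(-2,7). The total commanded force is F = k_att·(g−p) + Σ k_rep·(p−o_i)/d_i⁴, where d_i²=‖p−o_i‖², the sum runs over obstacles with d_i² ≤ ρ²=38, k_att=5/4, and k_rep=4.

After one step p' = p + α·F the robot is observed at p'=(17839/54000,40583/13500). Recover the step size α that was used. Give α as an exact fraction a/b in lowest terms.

F_att = 5/4·(g−p) = 5/4·(-11,-16) = (-13.7500,-20.0000)
o1: d²=221 > ρ²=38 → inactive
o2: d²=5 ≤ ρ²=38; F_rep = 4·(2,1)/5² = (0.3200,0.1600)
o3: d²=18 ≤ ρ²=38; F_rep = 4·(3,-3)/18² = (0.0370,-0.0370)
F = F_att + ΣF_rep = (-13.3930,-19.8770)
Δp = p'−p = (-0.6696,-0.9939); α = Δx/Fx = (-36161/54000) / (-36161/2700) = 1/20
check: Δy/Fy = (-13417/13500) / (-13417/675) = 1/20 ✓

α = 1/20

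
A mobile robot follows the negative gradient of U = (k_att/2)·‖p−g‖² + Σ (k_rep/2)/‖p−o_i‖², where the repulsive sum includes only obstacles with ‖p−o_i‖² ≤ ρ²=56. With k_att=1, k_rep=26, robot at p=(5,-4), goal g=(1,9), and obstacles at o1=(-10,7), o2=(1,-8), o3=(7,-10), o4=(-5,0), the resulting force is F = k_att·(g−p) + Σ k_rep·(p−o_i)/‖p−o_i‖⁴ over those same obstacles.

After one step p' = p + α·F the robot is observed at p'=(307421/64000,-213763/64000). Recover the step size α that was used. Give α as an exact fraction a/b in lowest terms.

F_att = 1·(g−p) = 1·(-4,13) = (-4.0000,13.0000)
o1: d²=346 > ρ²=56 → inactive
o2: d²=32 ≤ ρ²=56; F_rep = 26·(4,4)/32² = (0.1016,0.1016)
o3: d²=40 ≤ ρ²=56; F_rep = 26·(-2,6)/40² = (-0.0325,0.0975)
o4: d²=116 > ρ²=56 → inactive
F = F_att + ΣF_rep = (-3.9309,13.1991)
Δp = p'−p = (-0.1965,0.6600); α = Δx/Fx = (-12579/64000) / (-12579/3200) = 1/20
check: Δy/Fy = (42237/64000) / (42237/3200) = 1/20 ✓

α = 1/20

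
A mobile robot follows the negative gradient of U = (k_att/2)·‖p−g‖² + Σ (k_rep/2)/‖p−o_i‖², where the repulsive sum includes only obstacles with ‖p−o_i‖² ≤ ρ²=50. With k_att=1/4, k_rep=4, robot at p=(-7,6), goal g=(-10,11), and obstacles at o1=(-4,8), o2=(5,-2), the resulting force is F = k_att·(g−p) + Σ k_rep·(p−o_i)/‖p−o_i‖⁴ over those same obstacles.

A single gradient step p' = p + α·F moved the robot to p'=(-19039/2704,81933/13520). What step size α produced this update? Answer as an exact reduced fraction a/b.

α = 1/20

F_att = 1/4·(g−p) = 1/4·(-3,5) = (-0.7500,1.2500)
o1: d²=13 ≤ ρ²=50; F_rep = 4·(-3,-2)/13² = (-0.0710,-0.0473)
o2: d²=208 > ρ²=50 → inactive
F = F_att + ΣF_rep = (-0.8210,1.2027)
Δp = p'−p = (-0.0411,0.0601); α = Δx/Fx = (-111/2704) / (-555/676) = 1/20
check: Δy/Fy = (813/13520) / (813/676) = 1/20 ✓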